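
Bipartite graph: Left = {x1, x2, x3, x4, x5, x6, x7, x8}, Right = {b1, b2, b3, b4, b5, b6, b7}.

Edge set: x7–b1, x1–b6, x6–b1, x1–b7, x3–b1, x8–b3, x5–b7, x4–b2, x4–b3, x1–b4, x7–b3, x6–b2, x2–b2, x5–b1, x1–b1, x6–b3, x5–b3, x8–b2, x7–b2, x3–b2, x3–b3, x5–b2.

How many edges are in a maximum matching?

5

A valid assignment of size 5: x1→b6, x2→b2, x3→b1, x4→b3, x5→b7.
The set {x2, x3, x4, x6, x7, x8} has only 3 neighbours ({b1, b2, b3}), so by Hall's theorem at most 5 of the 8 left vertices can be matched.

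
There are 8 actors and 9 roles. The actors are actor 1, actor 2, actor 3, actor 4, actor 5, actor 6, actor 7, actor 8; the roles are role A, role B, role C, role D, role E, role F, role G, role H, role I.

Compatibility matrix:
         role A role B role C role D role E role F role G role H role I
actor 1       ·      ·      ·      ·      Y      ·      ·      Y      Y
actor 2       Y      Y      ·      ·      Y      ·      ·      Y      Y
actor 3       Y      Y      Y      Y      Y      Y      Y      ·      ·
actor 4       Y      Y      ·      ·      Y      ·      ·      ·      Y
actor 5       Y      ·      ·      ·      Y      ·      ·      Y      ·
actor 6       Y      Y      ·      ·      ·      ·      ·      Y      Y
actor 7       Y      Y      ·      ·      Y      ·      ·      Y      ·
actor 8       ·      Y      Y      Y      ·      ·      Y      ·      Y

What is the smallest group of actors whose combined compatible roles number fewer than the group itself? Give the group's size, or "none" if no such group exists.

6

Take S = {actor 1, actor 2, actor 4, actor 5, actor 6, actor 7}. Its neighbourhood is {role A, role B, role E, role H, role I}, so |N(S)| = 5 < |S| = 6.
Every subset of size less than 6 has at least as many neighbours as members, so 6 is the minimum.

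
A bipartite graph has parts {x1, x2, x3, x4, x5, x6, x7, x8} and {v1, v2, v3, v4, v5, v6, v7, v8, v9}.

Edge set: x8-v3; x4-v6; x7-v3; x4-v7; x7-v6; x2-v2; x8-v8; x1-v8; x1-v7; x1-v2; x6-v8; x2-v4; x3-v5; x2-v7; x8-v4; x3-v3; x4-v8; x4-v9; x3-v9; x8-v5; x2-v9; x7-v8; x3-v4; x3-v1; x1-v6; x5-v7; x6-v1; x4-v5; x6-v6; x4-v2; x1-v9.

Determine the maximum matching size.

8

For example, pair x1→v9, x2→v4, x3→v3, x4→v2, x5→v7, x6→v1, x7→v6, x8→v8.
This saturates every left vertex, so 8 is the maximum.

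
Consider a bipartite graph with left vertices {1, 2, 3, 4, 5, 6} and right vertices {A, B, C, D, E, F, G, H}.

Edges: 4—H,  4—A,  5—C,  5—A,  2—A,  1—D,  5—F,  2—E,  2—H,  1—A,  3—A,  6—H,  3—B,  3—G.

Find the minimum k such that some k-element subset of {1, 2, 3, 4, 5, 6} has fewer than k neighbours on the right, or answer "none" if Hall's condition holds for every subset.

A matching saturating every left vertex exists, for instance 1→D, 2→E, 3→B, 4→A, 5→F, 6→H.
By Hall's marriage theorem, this means |N(S)| ≥ |S| for every subset S, so no violating subset exists.

none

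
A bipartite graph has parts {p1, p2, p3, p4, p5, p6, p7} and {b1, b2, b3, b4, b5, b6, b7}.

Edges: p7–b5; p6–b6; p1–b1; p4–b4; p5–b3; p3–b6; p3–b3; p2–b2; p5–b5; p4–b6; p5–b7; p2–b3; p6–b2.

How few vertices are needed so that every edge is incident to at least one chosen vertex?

7

A maximum matching has 7 edges (e.g. p1–b1, p2–b2, p3–b3, p4–b4, p5–b7, p6–b6, p7–b5).
By König's theorem the minimum vertex cover has the same size. One such cover is {p1, p2, p3, p4, p5, p6, p7}.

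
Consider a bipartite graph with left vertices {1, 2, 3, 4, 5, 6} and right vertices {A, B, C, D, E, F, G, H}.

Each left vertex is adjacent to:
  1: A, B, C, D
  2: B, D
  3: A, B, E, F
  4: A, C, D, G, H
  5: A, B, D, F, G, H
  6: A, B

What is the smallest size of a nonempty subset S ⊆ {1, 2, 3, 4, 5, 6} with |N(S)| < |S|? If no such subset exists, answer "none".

A matching saturating every left vertex exists, for instance 1→C, 2→D, 3→E, 4→A, 5→G, 6→B.
By Hall's marriage theorem, this means |N(S)| ≥ |S| for every subset S, so no violating subset exists.

none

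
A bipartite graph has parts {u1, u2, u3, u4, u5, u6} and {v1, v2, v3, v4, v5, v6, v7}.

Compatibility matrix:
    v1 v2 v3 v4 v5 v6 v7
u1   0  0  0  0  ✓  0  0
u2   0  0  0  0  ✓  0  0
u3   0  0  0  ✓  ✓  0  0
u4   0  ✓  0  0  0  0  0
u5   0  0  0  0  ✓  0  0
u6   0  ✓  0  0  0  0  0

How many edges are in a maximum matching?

3

For example, pair u1-v5, u3-v4, u4-v2.
The set {u1, u2, u4, u5, u6} has only 2 neighbours ({v2, v5}), so by Hall's theorem at most 3 of the 6 left vertices can be matched.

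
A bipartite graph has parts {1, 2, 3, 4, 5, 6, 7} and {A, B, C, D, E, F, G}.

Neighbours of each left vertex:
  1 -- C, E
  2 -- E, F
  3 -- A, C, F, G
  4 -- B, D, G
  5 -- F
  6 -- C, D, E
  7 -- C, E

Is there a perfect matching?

No

The set {1, 2, 5, 7} has only 3 neighbours ({C, E, F}), so by Hall's theorem at most 6 of the 7 left vertices can be matched.
Hence no matching covers every left vertex.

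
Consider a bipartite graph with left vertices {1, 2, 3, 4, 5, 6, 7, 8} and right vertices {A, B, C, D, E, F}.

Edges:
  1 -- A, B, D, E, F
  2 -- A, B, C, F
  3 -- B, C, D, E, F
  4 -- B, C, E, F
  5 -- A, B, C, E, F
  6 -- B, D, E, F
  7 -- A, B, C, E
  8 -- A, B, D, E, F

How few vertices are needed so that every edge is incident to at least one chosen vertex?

6

A maximum matching has 6 edges (e.g. 1–D, 2–F, 3–E, 4–C, 5–A, 6–B).
By König's theorem the minimum vertex cover has the same size. One such cover is {A, B, C, D, E, F}.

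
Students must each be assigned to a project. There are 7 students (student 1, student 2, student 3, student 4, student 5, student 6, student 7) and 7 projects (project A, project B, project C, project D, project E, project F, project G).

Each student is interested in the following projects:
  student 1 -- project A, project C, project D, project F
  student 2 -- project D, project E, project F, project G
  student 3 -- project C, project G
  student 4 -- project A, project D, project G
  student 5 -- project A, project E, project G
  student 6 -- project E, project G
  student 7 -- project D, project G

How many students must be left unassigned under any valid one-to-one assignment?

A valid assignment of size 6: student 1–project C, student 2–project F, student 3–project G, student 4–project D, student 5–project A, student 6–project E.
The set {student 1, student 2, student 3, student 4, student 5, student 6, student 7} has only 6 neighbours ({project A, project C, project D, project E, project F, project G}), so by Hall's theorem at most 6 of the 7 students can be matched.
That matches 6 of the 7, leaving 1 unmatched; no matching can do better.

1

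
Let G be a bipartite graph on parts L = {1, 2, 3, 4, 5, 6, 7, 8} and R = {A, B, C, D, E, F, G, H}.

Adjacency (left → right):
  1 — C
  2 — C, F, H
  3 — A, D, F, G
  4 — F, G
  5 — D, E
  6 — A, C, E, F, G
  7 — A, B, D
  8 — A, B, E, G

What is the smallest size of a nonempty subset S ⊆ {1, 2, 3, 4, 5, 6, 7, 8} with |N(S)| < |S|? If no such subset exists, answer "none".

none

A matching saturating every left vertex exists, for instance 1→C, 2→H, 3→F, 4→G, 5→E, 6→A, 7→D, 8→B.
By Hall's marriage theorem, this means |N(S)| ≥ |S| for every subset S, so no violating subset exists.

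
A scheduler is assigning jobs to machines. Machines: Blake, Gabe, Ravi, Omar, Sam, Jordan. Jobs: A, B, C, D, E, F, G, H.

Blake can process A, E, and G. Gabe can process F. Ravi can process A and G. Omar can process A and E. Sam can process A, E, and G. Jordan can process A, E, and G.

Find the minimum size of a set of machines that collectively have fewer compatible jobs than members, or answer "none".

Take S = {Blake, Ravi, Omar, Sam}. Its neighbourhood is {A, E, G}, so |N(S)| = 3 < |S| = 4.
Every subset of size less than 4 has at least as many neighbours as members, so 4 is the minimum.

4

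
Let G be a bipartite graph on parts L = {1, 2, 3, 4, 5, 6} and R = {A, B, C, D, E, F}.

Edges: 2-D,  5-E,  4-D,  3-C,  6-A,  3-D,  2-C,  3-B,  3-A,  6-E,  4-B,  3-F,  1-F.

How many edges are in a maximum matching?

One maximum matching: 1-F, 2-C, 3-B, 4-D, 5-E, 6-A.
This saturates every left vertex, so 6 is the maximum.

6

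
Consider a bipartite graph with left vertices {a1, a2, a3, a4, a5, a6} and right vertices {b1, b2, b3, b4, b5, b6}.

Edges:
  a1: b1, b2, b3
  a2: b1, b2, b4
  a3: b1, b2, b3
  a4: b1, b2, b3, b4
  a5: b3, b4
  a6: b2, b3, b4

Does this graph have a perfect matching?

No

The set {a1, a2, a3, a4, a5, a6} has only 4 neighbours ({b1, b2, b3, b4}), so by Hall's theorem at most 4 of the 6 left vertices can be matched.
Hence no matching covers every left vertex.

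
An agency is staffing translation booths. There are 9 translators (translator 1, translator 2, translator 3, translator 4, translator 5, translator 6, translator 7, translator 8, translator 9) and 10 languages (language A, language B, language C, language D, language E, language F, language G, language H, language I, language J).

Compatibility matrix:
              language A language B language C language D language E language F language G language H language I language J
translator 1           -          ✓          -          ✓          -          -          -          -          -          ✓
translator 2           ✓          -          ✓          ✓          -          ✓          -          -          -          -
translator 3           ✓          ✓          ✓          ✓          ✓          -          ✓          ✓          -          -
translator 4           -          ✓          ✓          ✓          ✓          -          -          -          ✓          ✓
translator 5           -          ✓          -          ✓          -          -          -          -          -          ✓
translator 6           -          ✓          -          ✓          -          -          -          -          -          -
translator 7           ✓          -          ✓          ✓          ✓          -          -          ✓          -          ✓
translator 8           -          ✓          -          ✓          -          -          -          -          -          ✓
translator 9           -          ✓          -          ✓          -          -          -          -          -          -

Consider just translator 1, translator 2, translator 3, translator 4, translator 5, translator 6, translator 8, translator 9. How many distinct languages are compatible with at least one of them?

10

The union of neighbours of {translator 1, translator 2, translator 3, translator 4, translator 5, translator 6, translator 8, translator 9} is {language A, language B, language C, language D, language E, language F, language G, language H, language I, language J}, which has 10 elements.
Since |N(S)| = 10 ≥ |S| = 8, Hall's condition holds for this subset.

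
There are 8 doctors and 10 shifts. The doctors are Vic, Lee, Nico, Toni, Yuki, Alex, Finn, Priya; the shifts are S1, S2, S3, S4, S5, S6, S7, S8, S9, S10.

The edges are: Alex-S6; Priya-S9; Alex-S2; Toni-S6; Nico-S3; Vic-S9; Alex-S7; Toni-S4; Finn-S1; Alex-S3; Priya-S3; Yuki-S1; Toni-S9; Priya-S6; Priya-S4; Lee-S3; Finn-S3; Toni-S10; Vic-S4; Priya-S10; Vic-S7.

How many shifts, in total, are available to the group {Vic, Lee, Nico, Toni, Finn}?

The union of neighbours of {Vic, Lee, Nico, Toni, Finn} is {S1, S3, S4, S6, S7, S9, S10}, which has 7 elements.
Since |N(S)| = 7 ≥ |S| = 5, Hall's condition holds for this subset.

7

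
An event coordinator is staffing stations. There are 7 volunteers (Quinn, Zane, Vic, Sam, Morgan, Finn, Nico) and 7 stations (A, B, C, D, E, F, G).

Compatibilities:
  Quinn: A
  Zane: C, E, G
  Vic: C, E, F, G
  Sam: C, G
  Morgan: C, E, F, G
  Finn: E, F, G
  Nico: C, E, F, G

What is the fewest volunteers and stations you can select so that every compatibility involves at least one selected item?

5

{Quinn, C, E, F, G} is a vertex cover of size 5: every edge has an endpoint in this set.
No smaller cover exists because Quinn–A, Zane–C, Vic–F, Sam–G, Morgan–E is a matching of size 5, and a cover must include an endpoint of each of these disjoint edges (König's theorem).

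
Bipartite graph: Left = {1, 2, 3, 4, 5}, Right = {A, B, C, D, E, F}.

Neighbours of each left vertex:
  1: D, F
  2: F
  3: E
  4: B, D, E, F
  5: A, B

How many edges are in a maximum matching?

5

A valid assignment of size 5: 1–D, 2–F, 3–E, 4–B, 5–A.
All 5 left vertices are matched, so no larger matching exists.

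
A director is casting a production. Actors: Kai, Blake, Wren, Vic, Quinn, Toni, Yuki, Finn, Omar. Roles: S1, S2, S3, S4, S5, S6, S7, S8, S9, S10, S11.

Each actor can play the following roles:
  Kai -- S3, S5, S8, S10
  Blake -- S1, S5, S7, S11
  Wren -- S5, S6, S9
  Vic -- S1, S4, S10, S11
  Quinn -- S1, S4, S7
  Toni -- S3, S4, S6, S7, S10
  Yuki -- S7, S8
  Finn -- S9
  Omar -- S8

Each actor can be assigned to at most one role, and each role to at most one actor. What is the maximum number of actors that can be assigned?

9

A valid assignment of size 9: Kai→S3, Blake→S1, Wren→S5, Vic→S10, Quinn→S4, Toni→S6, Yuki→S7, Finn→S9, Omar→S8.
All 9 actors are matched, so no larger matching exists.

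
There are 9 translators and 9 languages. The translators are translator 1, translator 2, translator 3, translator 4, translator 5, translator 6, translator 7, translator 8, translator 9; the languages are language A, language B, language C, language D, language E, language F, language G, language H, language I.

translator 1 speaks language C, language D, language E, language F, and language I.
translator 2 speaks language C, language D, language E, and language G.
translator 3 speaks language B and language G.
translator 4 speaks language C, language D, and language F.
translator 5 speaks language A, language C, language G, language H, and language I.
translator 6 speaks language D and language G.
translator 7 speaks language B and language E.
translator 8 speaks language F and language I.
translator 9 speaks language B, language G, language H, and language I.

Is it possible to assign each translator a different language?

Yes

A valid assignment of size 9: translator 1–language I, translator 2–language C, translator 3–language B, translator 4–language D, translator 5–language A, translator 6–language G, translator 7–language E, translator 8–language F, translator 9–language H.
All 9 translators are covered.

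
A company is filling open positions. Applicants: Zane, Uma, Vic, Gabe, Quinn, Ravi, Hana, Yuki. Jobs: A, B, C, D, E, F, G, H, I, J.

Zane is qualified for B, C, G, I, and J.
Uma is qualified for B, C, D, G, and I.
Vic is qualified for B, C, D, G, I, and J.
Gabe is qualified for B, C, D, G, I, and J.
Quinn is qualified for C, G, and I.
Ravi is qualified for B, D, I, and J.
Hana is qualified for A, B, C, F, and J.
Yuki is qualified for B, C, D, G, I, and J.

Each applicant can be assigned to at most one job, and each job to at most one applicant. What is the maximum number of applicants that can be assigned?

7

A valid assignment of size 7: Zane-J, Uma-I, Vic-D, Gabe-G, Quinn-C, Ravi-B, Hana-A.
The set {Zane, Uma, Vic, Gabe, Quinn, Ravi, Yuki} has only 6 neighbours ({B, C, D, G, I, J}), so by Hall's theorem at most 7 of the 8 applicants can be matched.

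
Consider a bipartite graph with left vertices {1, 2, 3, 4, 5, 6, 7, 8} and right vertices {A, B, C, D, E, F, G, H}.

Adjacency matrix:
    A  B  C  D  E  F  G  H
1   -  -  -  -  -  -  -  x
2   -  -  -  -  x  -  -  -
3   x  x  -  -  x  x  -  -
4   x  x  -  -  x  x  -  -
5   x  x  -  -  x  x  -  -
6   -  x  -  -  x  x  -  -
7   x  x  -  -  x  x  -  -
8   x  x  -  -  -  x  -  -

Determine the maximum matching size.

One maximum matching: 1→H, 2→E, 3→A, 4→F, 5→B.
The set {2, 3, 4, 5, 6, 7, 8} has only 4 neighbours ({A, B, E, F}), so by Hall's theorem at most 5 of the 8 left vertices can be matched.

5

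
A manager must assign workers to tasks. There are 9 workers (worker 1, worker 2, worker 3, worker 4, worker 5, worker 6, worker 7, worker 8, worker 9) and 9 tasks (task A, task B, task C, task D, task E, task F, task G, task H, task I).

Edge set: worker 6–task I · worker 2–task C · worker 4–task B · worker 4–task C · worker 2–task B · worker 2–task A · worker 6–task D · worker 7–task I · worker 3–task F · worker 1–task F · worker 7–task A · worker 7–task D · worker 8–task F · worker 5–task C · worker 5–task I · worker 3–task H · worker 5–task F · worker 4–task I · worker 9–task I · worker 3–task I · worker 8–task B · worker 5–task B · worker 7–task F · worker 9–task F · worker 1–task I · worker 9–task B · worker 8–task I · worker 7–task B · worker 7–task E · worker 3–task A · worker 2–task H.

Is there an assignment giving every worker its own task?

The set {worker 1, worker 4, worker 5, worker 8, worker 9} has only 4 neighbours ({task B, task C, task F, task I}), so by Hall's theorem at most 8 of the 9 workers can be matched.
Hence no matching covers every worker.

No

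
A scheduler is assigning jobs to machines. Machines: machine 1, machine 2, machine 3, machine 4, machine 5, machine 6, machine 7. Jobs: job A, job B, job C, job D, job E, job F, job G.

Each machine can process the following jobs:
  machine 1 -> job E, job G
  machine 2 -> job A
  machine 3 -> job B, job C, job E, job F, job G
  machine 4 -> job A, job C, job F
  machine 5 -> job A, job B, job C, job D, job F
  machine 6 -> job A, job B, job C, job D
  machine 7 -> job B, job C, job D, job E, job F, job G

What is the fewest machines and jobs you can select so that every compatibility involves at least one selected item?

The 7 edges machine 1–job E, machine 2–job A, machine 3–job G, machine 4–job C, machine 5–job D, machine 6–job B, machine 7–job F form a matching, so any vertex cover needs at least 7 vertices (one per matched edge).
Conversely {machine 1, machine 2, machine 3, machine 4, machine 5, machine 6, machine 7} meets every edge and has exactly 7 vertices, so 7 is optimal.

7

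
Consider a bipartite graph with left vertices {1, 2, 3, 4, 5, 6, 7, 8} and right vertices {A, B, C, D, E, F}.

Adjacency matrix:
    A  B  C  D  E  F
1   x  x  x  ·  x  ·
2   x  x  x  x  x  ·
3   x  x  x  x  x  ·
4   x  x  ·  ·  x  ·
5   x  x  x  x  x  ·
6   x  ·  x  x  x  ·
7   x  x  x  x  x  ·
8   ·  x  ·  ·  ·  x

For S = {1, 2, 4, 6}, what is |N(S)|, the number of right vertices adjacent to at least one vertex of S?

5

The union of neighbours of {1, 2, 4, 6} is {A, B, C, D, E}, which has 5 elements.
Since |N(S)| = 5 ≥ |S| = 4, Hall's condition holds for this subset.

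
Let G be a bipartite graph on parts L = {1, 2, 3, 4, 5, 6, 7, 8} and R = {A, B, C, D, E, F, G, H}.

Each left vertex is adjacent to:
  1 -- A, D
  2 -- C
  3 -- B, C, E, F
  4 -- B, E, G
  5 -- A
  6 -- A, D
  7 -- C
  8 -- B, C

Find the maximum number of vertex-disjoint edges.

6

One maximum matching: 1-D, 2-C, 3-F, 4-E, 5-A, 8-B.
The set {1, 2, 5, 6, 7} has only 3 neighbours ({A, C, D}), so by Hall's theorem at most 6 of the 8 left vertices can be matched.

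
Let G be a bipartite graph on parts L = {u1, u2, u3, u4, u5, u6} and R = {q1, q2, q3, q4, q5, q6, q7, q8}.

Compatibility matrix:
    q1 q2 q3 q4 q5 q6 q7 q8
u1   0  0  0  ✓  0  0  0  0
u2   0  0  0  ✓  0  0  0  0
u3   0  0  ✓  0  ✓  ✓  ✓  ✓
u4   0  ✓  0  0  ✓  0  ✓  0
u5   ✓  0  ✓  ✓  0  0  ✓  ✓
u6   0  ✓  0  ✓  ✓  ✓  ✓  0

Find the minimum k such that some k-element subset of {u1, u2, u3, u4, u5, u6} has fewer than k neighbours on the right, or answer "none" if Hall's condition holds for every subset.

2

Take S = {u1, u2}. Its neighbourhood is {q4}, so |N(S)| = 1 < |S| = 2.
No single vertex violates Hall's condition since each has at least one neighbour, so 2 is the minimum.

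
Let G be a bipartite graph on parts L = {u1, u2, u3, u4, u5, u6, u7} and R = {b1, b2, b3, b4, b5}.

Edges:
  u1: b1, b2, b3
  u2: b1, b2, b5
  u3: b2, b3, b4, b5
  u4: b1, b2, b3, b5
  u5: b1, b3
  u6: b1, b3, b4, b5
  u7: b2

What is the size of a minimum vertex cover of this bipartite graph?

5

A maximum matching has 5 edges (e.g. u1–b1, u2–b5, u3–b4, u4–b2, u5–b3).
By König's theorem the minimum vertex cover has the same size. One such cover is {b1, b2, b3, b4, b5}.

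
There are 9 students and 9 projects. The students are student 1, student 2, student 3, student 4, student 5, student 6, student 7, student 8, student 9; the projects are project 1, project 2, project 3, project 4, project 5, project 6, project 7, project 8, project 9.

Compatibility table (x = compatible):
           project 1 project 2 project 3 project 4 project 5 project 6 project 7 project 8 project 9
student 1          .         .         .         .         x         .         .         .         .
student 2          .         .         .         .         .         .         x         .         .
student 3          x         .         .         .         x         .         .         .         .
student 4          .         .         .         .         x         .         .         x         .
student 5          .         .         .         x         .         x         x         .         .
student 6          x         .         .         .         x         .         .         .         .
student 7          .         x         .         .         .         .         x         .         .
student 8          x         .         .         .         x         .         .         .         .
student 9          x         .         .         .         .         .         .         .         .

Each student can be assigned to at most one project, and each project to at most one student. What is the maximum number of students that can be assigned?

A valid assignment of size 6: student 1-project 5, student 2-project 7, student 3-project 1, student 4-project 8, student 5-project 4, student 7-project 2.
The set {student 1, student 3, student 6, student 8, student 9} has only 2 neighbours ({project 1, project 5}), so by Hall's theorem at most 6 of the 9 students can be matched.

6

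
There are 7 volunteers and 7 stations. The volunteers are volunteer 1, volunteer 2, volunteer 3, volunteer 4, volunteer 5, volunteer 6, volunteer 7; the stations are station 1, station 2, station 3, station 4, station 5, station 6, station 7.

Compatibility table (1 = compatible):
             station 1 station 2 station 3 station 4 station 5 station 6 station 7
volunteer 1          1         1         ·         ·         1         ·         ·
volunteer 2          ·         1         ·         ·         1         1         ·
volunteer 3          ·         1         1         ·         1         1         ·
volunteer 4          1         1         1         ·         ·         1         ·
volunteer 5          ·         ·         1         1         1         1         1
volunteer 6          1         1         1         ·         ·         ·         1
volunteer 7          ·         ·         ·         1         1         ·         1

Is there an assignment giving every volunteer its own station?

Yes

One maximum matching: volunteer 1-station 5, volunteer 2-station 6, volunteer 3-station 3, volunteer 4-station 1, volunteer 5-station 4, volunteer 6-station 2, volunteer 7-station 7.
Every volunteer is matched, so this is a perfect matching.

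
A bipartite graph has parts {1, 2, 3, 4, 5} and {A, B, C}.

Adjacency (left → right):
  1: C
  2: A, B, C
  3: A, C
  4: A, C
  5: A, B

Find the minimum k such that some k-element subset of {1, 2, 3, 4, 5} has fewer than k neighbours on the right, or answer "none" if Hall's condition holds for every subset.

Take S = {1, 3, 4}. Its neighbourhood is {A, C}, so |N(S)| = 2 < |S| = 3.
Every subset of size less than 3 has at least as many neighbours as members, so 3 is the minimum.

3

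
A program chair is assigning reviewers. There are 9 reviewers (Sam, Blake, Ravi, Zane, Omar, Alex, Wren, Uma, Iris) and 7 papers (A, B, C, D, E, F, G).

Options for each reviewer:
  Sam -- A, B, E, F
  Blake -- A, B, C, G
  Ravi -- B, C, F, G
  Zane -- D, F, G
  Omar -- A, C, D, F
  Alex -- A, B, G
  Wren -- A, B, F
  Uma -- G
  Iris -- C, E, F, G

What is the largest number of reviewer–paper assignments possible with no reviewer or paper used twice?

A valid assignment of size 7: Sam–E, Blake–C, Ravi–F, Zane–D, Omar–A, Alex–G, Wren–B.
The set {Sam, Blake, Ravi, Zane, Omar, Alex, Wren, Uma, Iris} has only 7 neighbours ({A, B, C, D, E, F, G}), so by Hall's theorem at most 7 of the 9 reviewers can be matched.

7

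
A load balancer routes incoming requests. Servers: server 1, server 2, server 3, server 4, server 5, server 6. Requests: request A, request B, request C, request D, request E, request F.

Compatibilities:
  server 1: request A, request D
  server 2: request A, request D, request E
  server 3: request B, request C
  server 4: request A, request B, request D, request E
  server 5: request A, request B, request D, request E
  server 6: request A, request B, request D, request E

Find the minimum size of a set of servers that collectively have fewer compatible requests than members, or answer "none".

Take S = {server 1, server 2, server 4, server 5, server 6}. Its neighbourhood is {request A, request B, request D, request E}, so |N(S)| = 4 < |S| = 5.
Every subset of size less than 5 has at least as many neighbours as members, so 5 is the minimum.

5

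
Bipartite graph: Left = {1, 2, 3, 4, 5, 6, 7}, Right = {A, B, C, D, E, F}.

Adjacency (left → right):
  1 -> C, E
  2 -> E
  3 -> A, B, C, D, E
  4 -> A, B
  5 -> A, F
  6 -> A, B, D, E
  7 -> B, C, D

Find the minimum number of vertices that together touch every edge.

6

A maximum matching has 6 edges (e.g. 1–C, 2–E, 3–D, 4–A, 5–F, 6–B).
By König's theorem the minimum vertex cover has the same size. One such cover is {5, A, B, C, D, E}.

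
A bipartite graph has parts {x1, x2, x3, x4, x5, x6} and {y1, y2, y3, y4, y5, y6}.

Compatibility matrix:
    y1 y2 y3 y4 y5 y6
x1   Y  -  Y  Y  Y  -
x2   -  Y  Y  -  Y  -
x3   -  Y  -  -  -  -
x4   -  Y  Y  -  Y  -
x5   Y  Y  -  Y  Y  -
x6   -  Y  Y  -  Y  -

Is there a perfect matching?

The set {x2, x3, x4, x6} has only 3 neighbours ({y2, y3, y5}), so by Hall's theorem at most 5 of the 6 left vertices can be matched.
Hence no matching covers every left vertex.

No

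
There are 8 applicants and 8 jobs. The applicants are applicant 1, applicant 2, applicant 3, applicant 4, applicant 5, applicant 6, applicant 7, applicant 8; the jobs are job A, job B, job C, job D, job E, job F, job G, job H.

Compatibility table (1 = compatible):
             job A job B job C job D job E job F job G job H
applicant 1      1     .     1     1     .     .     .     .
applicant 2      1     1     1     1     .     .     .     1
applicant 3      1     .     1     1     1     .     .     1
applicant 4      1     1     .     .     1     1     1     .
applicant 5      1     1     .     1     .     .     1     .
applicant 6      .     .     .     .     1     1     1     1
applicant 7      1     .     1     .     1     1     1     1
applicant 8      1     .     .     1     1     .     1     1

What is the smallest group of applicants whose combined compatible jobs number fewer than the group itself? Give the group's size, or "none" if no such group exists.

none

A matching saturating every applicant exists, for instance applicant 1→job A, applicant 2→job H, applicant 3→job C, applicant 4→job B, applicant 5→job G, applicant 6→job E, applicant 7→job F, applicant 8→job D.
By Hall's marriage theorem, this means |N(S)| ≥ |S| for every subset S, so no violating subset exists.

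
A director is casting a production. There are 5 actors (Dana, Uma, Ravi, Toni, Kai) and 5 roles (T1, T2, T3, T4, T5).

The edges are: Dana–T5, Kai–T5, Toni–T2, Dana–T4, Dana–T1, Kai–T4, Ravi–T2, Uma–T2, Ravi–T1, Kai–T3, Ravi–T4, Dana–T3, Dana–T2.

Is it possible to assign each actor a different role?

The set {Uma, Toni} has only 1 neighbour ({T2}), so by Hall's theorem at most 4 of the 5 actors can be matched.
Hence no matching covers every actor.

No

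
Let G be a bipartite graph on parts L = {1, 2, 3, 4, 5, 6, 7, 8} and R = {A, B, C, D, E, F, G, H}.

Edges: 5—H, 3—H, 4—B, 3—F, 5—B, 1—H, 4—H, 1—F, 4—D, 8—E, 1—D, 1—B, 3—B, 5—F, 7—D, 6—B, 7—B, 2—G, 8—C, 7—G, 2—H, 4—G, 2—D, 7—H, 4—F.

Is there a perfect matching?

No

The set {1, 2, 3, 4, 5, 6, 7} has only 5 neighbours ({B, D, F, G, H}), so by Hall's theorem at most 6 of the 8 left vertices can be matched.
Hence no matching covers every left vertex.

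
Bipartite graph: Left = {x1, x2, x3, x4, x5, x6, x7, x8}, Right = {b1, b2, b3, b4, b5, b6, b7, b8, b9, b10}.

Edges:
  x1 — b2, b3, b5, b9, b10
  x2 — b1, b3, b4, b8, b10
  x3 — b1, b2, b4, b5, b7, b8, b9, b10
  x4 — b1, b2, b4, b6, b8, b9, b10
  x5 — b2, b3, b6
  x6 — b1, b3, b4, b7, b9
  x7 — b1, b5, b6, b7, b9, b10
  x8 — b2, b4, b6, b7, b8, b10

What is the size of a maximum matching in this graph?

8

For example, pair x1-b2, x2-b8, x3-b5, x4-b6, x5-b3, x6-b4, x7-b1, x8-b7.
This saturates every left vertex, so 8 is the maximum.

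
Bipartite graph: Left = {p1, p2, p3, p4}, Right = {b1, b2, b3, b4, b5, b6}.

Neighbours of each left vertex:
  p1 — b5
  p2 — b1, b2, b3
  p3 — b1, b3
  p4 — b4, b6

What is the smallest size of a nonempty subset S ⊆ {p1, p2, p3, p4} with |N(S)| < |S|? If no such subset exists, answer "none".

none

A matching saturating every left vertex exists, for instance p1→b5, p2→b2, p3→b3, p4→b6.
By Hall's marriage theorem, this means |N(S)| ≥ |S| for every subset S, so no violating subset exists.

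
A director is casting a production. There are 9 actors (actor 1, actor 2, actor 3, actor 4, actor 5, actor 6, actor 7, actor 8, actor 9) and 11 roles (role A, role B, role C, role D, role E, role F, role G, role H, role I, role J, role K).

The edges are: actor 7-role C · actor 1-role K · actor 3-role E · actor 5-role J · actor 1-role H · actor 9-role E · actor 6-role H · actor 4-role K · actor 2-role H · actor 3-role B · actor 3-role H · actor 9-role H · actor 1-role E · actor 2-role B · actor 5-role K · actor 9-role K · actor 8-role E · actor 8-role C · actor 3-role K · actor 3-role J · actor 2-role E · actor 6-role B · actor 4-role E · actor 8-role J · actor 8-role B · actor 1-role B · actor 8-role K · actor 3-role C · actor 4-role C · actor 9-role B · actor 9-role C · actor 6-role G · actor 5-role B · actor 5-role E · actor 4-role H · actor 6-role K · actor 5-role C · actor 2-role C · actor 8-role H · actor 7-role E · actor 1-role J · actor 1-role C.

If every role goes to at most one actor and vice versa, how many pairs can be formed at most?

A valid assignment of size 7: actor 1–role J, actor 2–role H, actor 3–role C, actor 4–role K, actor 5–role B, actor 6–role G, actor 7–role E.
The set {actor 1, actor 2, actor 3, actor 4, actor 5, actor 7, actor 8, actor 9} has only 6 neighbours ({role B, role C, role E, role H, role J, role K}), so by Hall's theorem at most 7 of the 9 actors can be matched.

7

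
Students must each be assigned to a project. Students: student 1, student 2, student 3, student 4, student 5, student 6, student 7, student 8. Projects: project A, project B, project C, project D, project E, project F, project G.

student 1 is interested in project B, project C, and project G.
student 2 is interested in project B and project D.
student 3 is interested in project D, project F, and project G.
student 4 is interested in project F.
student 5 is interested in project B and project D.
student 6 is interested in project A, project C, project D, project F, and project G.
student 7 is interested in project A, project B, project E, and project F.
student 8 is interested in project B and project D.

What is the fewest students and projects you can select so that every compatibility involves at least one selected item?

A maximum matching has 7 edges (e.g. student 1–project C, student 2–project D, student 3–project G, student 4–project F, student 5–project B, student 6–project A, student 7–project E).
By König's theorem the minimum vertex cover has the same size. One such cover is {student 1, student 3, student 4, student 6, student 7, project B, project D}.

7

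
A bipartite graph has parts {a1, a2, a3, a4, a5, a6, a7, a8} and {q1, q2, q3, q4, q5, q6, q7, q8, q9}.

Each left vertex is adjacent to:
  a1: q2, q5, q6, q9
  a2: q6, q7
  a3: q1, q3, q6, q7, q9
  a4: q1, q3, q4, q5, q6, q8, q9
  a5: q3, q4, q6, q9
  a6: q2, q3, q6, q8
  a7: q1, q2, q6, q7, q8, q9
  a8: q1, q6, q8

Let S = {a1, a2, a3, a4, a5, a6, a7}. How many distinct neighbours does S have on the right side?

9

The union of neighbours of {a1, a2, a3, a4, a5, a6, a7} is {q1, q2, q3, q4, q5, q6, q7, q8, q9}, which has 9 elements.
Since |N(S)| = 9 ≥ |S| = 7, Hall's condition holds for this subset.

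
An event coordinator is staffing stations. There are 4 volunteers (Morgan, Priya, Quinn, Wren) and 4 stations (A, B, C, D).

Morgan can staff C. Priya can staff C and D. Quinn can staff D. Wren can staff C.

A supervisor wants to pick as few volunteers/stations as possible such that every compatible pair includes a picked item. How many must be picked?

{C, D} is a vertex cover of size 2: every edge has an endpoint in this set.
No smaller cover exists because Morgan–C, Priya–D is a matching of size 2, and a cover must include an endpoint of each of these disjoint edges (König's theorem).

2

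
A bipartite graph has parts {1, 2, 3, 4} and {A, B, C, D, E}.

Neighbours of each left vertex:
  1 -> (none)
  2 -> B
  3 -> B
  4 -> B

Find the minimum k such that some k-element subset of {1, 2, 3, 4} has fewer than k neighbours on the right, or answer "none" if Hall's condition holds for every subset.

Take S = {1}. Its neighbourhood is {}, so |N(S)| = 0 < |S| = 1.

1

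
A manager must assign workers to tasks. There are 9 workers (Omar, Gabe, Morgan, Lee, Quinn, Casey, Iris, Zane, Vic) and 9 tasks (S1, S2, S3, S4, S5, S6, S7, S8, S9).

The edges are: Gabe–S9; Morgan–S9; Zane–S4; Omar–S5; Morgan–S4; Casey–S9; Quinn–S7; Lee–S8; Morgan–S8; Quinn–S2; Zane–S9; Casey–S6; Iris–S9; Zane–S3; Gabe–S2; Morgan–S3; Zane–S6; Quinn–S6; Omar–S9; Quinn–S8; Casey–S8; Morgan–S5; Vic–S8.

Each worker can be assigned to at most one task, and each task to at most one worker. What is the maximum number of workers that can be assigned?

A valid assignment of size 8: Omar→S5, Gabe→S2, Morgan→S3, Lee→S8, Quinn→S7, Casey→S6, Iris→S9, Zane→S4.
The set {Lee, Vic} has only 1 neighbour ({S8}), so by Hall's theorem at most 8 of the 9 workers can be matched.

8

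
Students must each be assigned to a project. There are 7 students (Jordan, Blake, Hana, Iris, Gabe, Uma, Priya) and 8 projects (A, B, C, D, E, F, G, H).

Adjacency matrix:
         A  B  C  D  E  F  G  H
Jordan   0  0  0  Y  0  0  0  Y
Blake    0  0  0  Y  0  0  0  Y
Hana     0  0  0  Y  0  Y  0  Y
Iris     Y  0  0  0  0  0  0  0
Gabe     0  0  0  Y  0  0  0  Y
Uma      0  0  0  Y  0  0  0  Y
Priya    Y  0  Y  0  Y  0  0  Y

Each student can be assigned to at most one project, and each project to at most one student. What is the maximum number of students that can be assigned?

For example, pair Jordan-H, Blake-D, Hana-F, Iris-A, Priya-E.
The set {Jordan, Blake, Gabe, Uma} has only 2 neighbours ({D, H}), so by Hall's theorem at most 5 of the 7 students can be matched.

5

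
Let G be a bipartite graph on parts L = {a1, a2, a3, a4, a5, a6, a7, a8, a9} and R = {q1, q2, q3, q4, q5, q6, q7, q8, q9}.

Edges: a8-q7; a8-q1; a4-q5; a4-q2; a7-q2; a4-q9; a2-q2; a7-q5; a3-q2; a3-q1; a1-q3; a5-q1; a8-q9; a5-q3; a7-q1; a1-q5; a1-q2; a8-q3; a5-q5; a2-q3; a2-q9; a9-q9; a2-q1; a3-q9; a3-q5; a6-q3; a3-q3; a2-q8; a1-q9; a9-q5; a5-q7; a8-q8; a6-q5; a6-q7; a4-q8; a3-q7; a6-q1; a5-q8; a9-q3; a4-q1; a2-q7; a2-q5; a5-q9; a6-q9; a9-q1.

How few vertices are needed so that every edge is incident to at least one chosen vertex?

{q1, q2, q3, q5, q7, q8, q9} is a vertex cover of size 7: every edge has an endpoint in this set.
No smaller cover exists because a1–q5, a2–q1, a3–q3, a4–q8, a5–q7, a6–q9, a7–q2 is a matching of size 7, and a cover must include an endpoint of each of these disjoint edges (König's theorem).

7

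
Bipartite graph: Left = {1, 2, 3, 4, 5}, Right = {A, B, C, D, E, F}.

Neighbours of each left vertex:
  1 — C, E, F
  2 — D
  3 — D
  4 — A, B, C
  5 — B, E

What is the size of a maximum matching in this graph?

One maximum matching: 1-E, 2-D, 4-C, 5-B.
The set {2, 3} has only 1 neighbour ({D}), so by Hall's theorem at most 4 of the 5 left vertices can be matched.

4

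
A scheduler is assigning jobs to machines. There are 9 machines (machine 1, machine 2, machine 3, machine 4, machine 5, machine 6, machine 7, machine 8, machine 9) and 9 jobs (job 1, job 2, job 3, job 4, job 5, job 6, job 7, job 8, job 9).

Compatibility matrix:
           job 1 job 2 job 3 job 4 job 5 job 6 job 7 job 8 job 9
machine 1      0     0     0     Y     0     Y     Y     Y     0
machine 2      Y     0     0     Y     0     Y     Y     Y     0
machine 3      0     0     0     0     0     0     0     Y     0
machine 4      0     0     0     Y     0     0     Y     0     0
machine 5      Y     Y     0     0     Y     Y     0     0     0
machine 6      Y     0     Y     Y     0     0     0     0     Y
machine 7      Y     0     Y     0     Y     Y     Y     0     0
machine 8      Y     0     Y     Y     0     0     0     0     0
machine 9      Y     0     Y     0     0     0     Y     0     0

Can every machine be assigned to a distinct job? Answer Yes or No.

Yes

For example, pair machine 1→job 6, machine 2→job 7, machine 3→job 8, machine 4→job 4, machine 5→job 2, machine 6→job 9, machine 7→job 5, machine 8→job 1, machine 9→job 3.
All 9 machines are covered.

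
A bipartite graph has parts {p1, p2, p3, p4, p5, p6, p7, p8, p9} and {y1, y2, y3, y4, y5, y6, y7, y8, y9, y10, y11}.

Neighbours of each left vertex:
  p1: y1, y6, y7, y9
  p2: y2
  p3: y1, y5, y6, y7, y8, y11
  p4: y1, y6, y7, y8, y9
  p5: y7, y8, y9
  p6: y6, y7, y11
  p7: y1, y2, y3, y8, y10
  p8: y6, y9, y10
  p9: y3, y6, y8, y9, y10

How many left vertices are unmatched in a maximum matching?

0

One maximum matching: p1–y9, p2–y2, p3–y1, p4–y7, p5–y8, p6–y11, p7–y3, p8–y10, p9–y6.
This saturates every left vertex, so 9 is the maximum.
That matches 9 of the 9, leaving 0 unmatched; no matching can do better.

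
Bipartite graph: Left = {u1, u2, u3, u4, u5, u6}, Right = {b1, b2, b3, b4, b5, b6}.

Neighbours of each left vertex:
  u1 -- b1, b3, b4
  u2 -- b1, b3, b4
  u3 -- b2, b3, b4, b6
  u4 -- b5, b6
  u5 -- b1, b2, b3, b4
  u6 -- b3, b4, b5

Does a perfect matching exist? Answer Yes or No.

A valid assignment of size 6: u1–b1, u2–b4, u3–b6, u4–b5, u5–b2, u6–b3.
All 6 left vertices are covered.

Yes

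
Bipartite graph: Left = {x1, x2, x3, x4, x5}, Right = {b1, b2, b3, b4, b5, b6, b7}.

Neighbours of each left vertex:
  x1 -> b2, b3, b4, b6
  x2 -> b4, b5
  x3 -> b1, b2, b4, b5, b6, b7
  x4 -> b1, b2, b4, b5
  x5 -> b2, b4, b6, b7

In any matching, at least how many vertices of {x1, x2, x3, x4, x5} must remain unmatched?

0

A valid assignment of size 5: x1→b3, x2→b4, x3→b7, x4→b5, x5→b6.
This saturates every left vertex, so 5 is the maximum.
That matches 5 of the 5, leaving 0 unmatched; no matching can do better.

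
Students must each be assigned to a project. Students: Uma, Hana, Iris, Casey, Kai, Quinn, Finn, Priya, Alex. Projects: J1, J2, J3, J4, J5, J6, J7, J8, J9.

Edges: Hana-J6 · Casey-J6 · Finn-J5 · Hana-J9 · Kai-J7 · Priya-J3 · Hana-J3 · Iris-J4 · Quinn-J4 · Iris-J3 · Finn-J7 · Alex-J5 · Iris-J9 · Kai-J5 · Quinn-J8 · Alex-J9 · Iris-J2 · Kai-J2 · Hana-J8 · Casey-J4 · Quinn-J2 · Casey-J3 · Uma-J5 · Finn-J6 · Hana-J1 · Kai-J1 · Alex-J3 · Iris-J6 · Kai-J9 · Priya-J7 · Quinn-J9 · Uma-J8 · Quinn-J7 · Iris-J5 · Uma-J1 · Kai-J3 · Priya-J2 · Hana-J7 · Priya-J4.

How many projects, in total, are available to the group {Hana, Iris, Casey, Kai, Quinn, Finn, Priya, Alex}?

The union of neighbours of {Hana, Iris, Casey, Kai, Quinn, Finn, Priya, Alex} is {J1, J2, J3, J4, J5, J6, J7, J8, J9}, which has 9 elements.
Since |N(S)| = 9 ≥ |S| = 8, Hall's condition holds for this subset.

9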